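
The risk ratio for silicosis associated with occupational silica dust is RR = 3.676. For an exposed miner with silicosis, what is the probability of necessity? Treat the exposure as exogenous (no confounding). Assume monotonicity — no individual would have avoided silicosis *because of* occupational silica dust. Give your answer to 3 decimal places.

PN ≈ 0.728

Under exogeneity and monotonicity, PN = (RR − 1) / RR = 1 − 1/RR.
PN = (3.676 − 1) / 3.676 = 2.676 / 3.676 ≈ 0.7280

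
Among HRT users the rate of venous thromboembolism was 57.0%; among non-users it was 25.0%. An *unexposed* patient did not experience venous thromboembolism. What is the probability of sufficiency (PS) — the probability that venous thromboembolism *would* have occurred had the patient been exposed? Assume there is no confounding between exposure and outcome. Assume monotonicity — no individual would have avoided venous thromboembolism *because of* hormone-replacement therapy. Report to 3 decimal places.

p₁ = 0.57, p₀ = 0.25.
Under exogeneity and monotonicity, PS = (p₁ − p₀) / (1 − p₀).
PS = (0.57 − 0.25) / (1 − 0.25) = 0.32 / 0.75 ≈ 0.4267

PS ≈ 0.427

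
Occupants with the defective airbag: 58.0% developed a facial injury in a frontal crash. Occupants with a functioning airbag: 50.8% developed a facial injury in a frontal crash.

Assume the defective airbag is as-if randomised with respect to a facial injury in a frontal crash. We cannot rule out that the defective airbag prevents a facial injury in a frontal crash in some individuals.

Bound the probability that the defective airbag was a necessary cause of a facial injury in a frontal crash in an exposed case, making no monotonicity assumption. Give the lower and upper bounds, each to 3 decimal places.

p₁ = 0.58, p₀ = 0.508.
Under exogeneity alone the bounds on PN are max{0,(p₁−p₀)/p₁} ≤ PN ≤ min{1,(1−p₀)/p₁}.
  lower = (p₁ − p₀)/p₁ = 0.072 / 0.58 ≈ 0.1241
  upper = min{1, (1 − p₀)/p₁} = 0.492 / 0.58 ≈ 0.8483

0.124 ≤ PN ≤ 0.848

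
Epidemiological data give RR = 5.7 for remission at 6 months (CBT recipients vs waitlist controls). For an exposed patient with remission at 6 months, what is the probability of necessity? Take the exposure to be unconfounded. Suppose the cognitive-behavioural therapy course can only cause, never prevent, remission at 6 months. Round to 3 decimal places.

Under exogeneity and monotonicity, PN = (RR − 1) / RR = 1 − 1/RR.
PN = (5.7 − 1) / 5.7 = 4.7 / 5.7 ≈ 0.8246

PN ≈ 0.825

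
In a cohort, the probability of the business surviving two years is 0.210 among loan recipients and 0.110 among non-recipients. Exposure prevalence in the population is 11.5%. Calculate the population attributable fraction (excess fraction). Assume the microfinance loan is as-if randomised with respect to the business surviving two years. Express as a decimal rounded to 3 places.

Let p₁ = 0.21, p₀ = 0.11.
Overall risk P(Y=1) = π·p₁ + (1−π)·p₀ = 0.115×0.21 + 0.885×0.11 = 0.1215.
Under exogeneity, PAF = [P(Y=1) − p₀] / P(Y=1).
PAF = (0.1215 − 0.11) / 0.1215 ≈ 0.0947

PAF ≈ 0.095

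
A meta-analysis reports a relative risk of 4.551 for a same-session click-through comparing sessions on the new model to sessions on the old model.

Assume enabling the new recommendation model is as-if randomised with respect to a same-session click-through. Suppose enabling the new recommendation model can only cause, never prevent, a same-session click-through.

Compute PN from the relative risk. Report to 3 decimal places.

Under exogeneity and monotonicity, PN = (RR − 1) / RR = 1 − 1/RR.
PN = (4.551 − 1) / 4.551 = 3.551 / 4.551 ≈ 0.7803

PN ≈ 0.780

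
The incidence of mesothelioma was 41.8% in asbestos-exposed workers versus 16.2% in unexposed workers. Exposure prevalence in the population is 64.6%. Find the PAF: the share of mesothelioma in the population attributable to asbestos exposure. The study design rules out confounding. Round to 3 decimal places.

p₁ = 0.418, p₀ = 0.162.
Overall risk P(Y=1) = π·p₁ + (1−π)·p₀ = 0.646×0.418 + 0.354×0.162 = 0.32738.
Under exogeneity, PAF = [P(Y=1) − p₀] / P(Y=1).
PAF = (0.32738 − 0.162) / 0.32738 ≈ 0.5052

PAF ≈ 0.505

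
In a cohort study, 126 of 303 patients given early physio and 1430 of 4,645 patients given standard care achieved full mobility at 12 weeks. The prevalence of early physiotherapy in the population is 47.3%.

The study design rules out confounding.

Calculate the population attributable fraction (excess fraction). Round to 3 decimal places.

PAF ≈ 0.142

p₁ = P(outcome | exposed) = 126/303 = 0.41584
p₀ = P(outcome | unexposed) = 1430/4645 = 0.30786
Overall risk P(Y=1) = π·p₁ + (1−π)·p₀ = 0.473×0.41584 + 0.527×0.30786 = 0.35893.
Under exogeneity, PAF = [P(Y=1) − p₀] / P(Y=1).
PAF = (0.35893 − 0.30786) / 0.35893 ≈ 0.1423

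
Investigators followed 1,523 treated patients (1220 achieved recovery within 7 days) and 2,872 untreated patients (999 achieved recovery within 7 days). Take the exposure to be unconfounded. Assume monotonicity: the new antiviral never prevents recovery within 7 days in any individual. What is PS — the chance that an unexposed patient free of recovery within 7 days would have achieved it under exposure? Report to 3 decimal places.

p₁ = P(outcome | exposed) = 1220/1523 = 0.80105
p₀ = P(outcome | unexposed) = 999/2872 = 0.34784
Under exogeneity and monotonicity, PS = (p₁ − p₀) / (1 − p₀).
PS = (0.80105 − 0.34784) / (1 − 0.34784) = 0.45321 / 0.65216 ≈ 0.6949

PS ≈ 0.695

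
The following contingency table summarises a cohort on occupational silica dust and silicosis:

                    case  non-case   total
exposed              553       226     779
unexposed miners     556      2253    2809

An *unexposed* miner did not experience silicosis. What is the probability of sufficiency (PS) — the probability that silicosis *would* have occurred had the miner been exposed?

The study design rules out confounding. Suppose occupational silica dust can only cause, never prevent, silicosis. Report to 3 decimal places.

p₁ = P(outcome | exposed) = 553/779 = 0.70988
p₀ = P(outcome | unexposed) = 556/2809 = 0.19794
Under exogeneity and monotonicity, PS = (p₁ − p₀) / (1 − p₀).
PS = (0.70988 − 0.19794) / (1 − 0.19794) = 0.51195 / 0.80206 ≈ 0.6383

PS ≈ 0.638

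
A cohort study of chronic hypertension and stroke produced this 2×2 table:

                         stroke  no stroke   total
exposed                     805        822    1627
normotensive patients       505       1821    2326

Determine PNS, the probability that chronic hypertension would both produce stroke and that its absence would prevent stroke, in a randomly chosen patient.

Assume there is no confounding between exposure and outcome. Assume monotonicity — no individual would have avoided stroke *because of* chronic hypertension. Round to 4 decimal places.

p₁ = P(outcome | exposed) = 805/1627 = 0.49478
p₀ = P(outcome | unexposed) = 505/2326 = 0.21711
Under exogeneity and monotonicity, PNS = p₁ − p₀.
PNS = 0.49478 − 0.21711 = 0.27766

PNS ≈ 0.2777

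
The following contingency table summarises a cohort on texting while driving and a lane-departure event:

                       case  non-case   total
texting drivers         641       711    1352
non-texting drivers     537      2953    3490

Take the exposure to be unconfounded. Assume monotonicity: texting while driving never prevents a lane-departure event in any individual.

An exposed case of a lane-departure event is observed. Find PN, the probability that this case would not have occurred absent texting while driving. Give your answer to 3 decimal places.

PN ≈ 0.675

p₁ = P(outcome | exposed) = 641/1352 = 0.47411
p₀ = P(outcome | unexposed) = 537/3490 = 0.15387
Under exogeneity and monotonicity, PN = (p₁ − p₀) / p₁.
PN = (0.47411 − 0.15387) / 0.47411 = 0.32024 / 0.47411 ≈ 0.6755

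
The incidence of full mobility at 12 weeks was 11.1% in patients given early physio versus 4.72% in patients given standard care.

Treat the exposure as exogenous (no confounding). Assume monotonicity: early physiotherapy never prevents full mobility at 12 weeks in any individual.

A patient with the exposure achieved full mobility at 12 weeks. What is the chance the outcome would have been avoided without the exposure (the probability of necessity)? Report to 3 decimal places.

p₁ = 0.111, p₀ = 0.0472.
Under exogeneity and monotonicity, PN = (p₁ − p₀) / p₁.
PN = (0.111 − 0.0472) / 0.111 = 0.0638 / 0.111 ≈ 0.5748

PN ≈ 0.575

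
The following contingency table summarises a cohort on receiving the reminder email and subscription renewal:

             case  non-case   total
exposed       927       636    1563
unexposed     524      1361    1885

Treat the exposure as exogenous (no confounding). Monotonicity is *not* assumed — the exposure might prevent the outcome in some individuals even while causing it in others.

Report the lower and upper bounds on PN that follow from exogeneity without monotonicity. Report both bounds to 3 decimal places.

p₁ = P(outcome | exposed) = 927/1563 = 0.59309
p₀ = P(outcome | unexposed) = 524/1885 = 0.27798
Under exogeneity alone the bounds on PN are max{0,(p₁−p₀)/p₁} ≤ PN ≤ min{1,(1−p₀)/p₁}.
  lower = (p₁ − p₀)/p₁ = 0.31511 / 0.59309 ≈ 0.5313
  upper = min{1, (1 − p₀)/p₁} = 0.72202 / 0.59309 ≈ 1.2174 → capped at 1

0.531 ≤ PN ≤ 1.000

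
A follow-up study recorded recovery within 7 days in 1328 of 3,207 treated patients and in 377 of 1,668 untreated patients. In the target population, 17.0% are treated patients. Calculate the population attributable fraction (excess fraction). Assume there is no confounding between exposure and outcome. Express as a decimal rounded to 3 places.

PAF ≈ 0.124

p₁ = P(outcome | exposed) = 1328/3207 = 0.41409
p₀ = P(outcome | unexposed) = 377/1668 = 0.22602
Overall risk P(Y=1) = π·p₁ + (1−π)·p₀ = 0.17×0.41409 + 0.83×0.22602 = 0.25799.
Under exogeneity, PAF = [P(Y=1) − p₀] / P(Y=1).
PAF = (0.25799 − 0.22602) / 0.25799 ≈ 0.1239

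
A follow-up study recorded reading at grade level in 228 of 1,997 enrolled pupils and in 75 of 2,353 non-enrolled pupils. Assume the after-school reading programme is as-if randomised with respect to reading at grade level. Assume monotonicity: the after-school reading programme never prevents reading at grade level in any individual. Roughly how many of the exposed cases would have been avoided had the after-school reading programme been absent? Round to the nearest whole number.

p₁ = P(outcome | exposed) = 228/1997 = 0.11417
p₀ = P(outcome | unexposed) = 75/2353 = 0.031874
PN = (p₁ − p₀)/p₁ = (0.11417 − 0.031874) / 0.11417 ≈ 0.72082.
Attributable cases ≈ PN × (exposed cases) = 0.72082 × 228 ≈ 164.35.

about 164 cases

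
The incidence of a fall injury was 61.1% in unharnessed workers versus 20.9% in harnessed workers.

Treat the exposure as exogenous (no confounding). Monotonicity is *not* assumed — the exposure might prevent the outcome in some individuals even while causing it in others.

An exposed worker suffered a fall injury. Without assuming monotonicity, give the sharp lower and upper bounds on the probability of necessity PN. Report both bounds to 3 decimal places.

p₁ = 0.611, p₀ = 0.209.
Under exogeneity alone the bounds on PN are max{0,(p₁−p₀)/p₁} ≤ PN ≤ min{1,(1−p₀)/p₁}.
  lower = (p₁ − p₀)/p₁ = 0.402 / 0.611 ≈ 0.6579
  upper = min{1, (1 − p₀)/p₁} = 0.791 / 0.611 ≈ 1.2946 → capped at 1

0.658 ≤ PN ≤ 1.000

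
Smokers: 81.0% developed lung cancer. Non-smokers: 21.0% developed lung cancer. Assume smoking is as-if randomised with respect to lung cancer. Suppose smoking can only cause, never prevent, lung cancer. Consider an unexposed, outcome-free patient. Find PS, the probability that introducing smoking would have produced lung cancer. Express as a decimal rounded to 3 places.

p₁ = 0.81, p₀ = 0.21.
Under exogeneity and monotonicity, PS = (p₁ − p₀) / (1 − p₀).
PS = (0.81 − 0.21) / (1 − 0.21) = 0.6 / 0.79 ≈ 0.7595

PS ≈ 0.759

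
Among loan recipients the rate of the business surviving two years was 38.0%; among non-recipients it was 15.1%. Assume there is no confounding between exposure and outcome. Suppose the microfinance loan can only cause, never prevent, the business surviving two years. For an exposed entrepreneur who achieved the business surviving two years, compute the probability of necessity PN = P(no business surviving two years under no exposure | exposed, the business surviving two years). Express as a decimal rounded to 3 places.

p₁ = 0.38, p₀ = 0.151.
Under exogeneity and monotonicity, PN = (p₁ − p₀) / p₁.
PN = (0.38 − 0.151) / 0.38 = 0.229 / 0.38 ≈ 0.6026

PN ≈ 0.603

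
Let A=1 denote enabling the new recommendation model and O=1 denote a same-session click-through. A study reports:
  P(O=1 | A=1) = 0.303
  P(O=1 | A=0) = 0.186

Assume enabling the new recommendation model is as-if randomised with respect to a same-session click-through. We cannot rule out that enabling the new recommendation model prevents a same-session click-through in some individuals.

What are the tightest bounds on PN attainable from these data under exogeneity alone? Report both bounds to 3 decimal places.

0.386 ≤ PN ≤ 1.000

Let p₁ = 0.303, p₀ = 0.186.
Under exogeneity alone the bounds on PN are max{0,(p₁−p₀)/p₁} ≤ PN ≤ min{1,(1−p₀)/p₁}.
  lower = (p₁ − p₀)/p₁ = 0.117 / 0.303 ≈ 0.3861
  upper = min{1, (1 − p₀)/p₁} = 0.814 / 0.303 ≈ 2.6865 → capped at 1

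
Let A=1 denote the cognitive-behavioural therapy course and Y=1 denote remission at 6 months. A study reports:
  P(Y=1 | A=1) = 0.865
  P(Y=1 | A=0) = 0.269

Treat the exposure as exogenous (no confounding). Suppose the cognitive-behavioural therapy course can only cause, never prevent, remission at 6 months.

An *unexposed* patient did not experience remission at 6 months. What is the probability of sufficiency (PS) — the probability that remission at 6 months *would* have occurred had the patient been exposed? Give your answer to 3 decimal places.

PS ≈ 0.815

Let p₁ = 0.865, p₀ = 0.269.
Under exogeneity and monotonicity, PS = (p₁ − p₀) / (1 − p₀).
PS = (0.865 − 0.269) / (1 − 0.269) = 0.596 / 0.731 ≈ 0.8153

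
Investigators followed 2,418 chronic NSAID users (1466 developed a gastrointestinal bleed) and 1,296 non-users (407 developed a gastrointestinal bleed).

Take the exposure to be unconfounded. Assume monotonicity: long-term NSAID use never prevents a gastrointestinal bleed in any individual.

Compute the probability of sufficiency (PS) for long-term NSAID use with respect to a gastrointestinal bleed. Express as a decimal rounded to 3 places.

PS ≈ 0.426

p₁ = P(outcome | exposed) = 1466/2418 = 0.60629
p₀ = P(outcome | unexposed) = 407/1296 = 0.31404
Under exogeneity and monotonicity, PS = (p₁ − p₀) / (1 − p₀).
PS = (0.60629 − 0.31404) / (1 − 0.31404) = 0.29224 / 0.68596 ≈ 0.4260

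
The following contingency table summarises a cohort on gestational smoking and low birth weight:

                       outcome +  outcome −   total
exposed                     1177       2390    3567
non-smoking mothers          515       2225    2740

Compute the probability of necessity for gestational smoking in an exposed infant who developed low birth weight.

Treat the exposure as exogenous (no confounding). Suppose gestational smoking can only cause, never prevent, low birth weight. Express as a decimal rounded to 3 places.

PN ≈ 0.430

p₁ = P(outcome | exposed) = 1177/3567 = 0.32997
p₀ = P(outcome | unexposed) = 515/2740 = 0.18796
Under exogeneity and monotonicity, PN = (p₁ − p₀) / p₁.
PN = (0.32997 − 0.18796) / 0.32997 = 0.14201 / 0.32997 ≈ 0.4304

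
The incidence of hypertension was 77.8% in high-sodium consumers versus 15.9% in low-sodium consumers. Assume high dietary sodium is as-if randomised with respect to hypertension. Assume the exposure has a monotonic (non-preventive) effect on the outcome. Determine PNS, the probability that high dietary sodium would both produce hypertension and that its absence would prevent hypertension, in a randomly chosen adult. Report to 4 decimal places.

PNS ≈ 0.6190

p₁ = 0.778, p₀ = 0.159.
Under exogeneity and monotonicity, PNS = p₁ − p₀.
PNS = 0.778 − 0.159 = 0.619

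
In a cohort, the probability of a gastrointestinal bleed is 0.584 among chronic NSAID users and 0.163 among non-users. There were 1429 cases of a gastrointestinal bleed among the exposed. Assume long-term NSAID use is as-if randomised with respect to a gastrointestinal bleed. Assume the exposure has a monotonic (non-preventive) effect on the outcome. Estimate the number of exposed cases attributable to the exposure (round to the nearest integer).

Let p₁ = 0.584, p₀ = 0.163.
PN = (p₁ − p₀)/p₁ = (0.584 − 0.163) / 0.584 ≈ 0.72089.
Attributable cases ≈ PN × (exposed cases) = 0.72089 × 1429 ≈ 1030.15.

about 1030 cases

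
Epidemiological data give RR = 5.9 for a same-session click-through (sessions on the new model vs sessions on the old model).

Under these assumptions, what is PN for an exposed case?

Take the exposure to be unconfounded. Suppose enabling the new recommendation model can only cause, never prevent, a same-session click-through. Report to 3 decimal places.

Under exogeneity and monotonicity, PN = (RR − 1) / RR = 1 − 1/RR.
PN = (5.9 − 1) / 5.9 = 4.9 / 5.9 ≈ 0.8305

PN ≈ 0.831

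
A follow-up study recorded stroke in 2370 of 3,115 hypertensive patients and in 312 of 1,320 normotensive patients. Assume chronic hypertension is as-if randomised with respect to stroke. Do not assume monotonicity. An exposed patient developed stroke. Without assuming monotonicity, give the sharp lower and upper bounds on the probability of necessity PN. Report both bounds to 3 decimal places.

0.689 ≤ PN ≤ 1.000

p₁ = P(outcome | exposed) = 2370/3115 = 0.76083
p₀ = P(outcome | unexposed) = 312/1320 = 0.23636
Under exogeneity alone the bounds on PN are max{0,(p₁−p₀)/p₁} ≤ PN ≤ min{1,(1−p₀)/p₁}.
  lower = (p₁ − p₀)/p₁ = 0.52447 / 0.76083 ≈ 0.6893
  upper = min{1, (1 − p₀)/p₁} = 0.76364 / 0.76083 ≈ 1.0037 → capped at 1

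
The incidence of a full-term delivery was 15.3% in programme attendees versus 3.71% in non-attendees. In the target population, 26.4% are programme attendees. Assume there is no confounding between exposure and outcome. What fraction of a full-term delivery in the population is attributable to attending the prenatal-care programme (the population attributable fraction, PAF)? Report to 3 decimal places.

p₁ = 0.153, p₀ = 0.0371.
Overall risk P(Y=1) = π·p₁ + (1−π)·p₀ = 0.264×0.153 + 0.736×0.0371 = 0.067698.
Under exogeneity, PAF = [P(Y=1) − p₀] / P(Y=1).
PAF = (0.067698 − 0.0371) / 0.067698 ≈ 0.4520

PAF ≈ 0.452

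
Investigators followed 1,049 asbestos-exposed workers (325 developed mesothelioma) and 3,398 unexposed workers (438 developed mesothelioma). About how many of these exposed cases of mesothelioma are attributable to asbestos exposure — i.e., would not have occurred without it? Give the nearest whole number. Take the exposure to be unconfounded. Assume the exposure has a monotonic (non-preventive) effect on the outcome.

about 190 cases

p₁ = P(outcome | exposed) = 325/1049 = 0.30982
p₀ = P(outcome | unexposed) = 438/3398 = 0.1289
PN = (p₁ − p₀)/p₁ = (0.30982 − 0.1289) / 0.30982 ≈ 0.58395.
Attributable cases ≈ PN × (exposed cases) = 0.58395 × 325 ≈ 189.78.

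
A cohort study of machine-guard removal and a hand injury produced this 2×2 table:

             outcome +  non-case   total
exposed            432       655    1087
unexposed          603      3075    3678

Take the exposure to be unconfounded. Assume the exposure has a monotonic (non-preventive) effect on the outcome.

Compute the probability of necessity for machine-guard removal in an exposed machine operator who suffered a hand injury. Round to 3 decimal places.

p₁ = P(outcome | exposed) = 432/1087 = 0.39742
p₀ = P(outcome | unexposed) = 603/3678 = 0.16395
Under exogeneity and monotonicity, PN = (p₁ − p₀)/p₁.
PN = (0.39742 − 0.16395) / 0.39742 ≈ 0.5875

PN ≈ 0.587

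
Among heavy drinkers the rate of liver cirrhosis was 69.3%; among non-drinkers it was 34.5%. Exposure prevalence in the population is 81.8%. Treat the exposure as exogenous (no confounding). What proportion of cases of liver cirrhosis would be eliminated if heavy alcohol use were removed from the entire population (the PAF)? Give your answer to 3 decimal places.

PAF ≈ 0.452

p₁ = 0.693, p₀ = 0.345.
Overall risk P(Y=1) = π·p₁ + (1−π)·p₀ = 0.818×0.693 + 0.182×0.345 = 0.62966.
Under exogeneity, PAF = [P(Y=1) − p₀] / P(Y=1).
PAF = (0.62966 − 0.345) / 0.62966 ≈ 0.4521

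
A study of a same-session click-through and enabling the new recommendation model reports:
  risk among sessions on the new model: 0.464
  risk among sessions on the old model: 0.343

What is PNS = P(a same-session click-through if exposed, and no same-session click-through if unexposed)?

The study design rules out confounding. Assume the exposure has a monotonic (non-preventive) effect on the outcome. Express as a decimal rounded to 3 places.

Let p₁ = 0.464, p₀ = 0.343.
Under exogeneity and monotonicity, PNS = p₁ − p₀.
PNS = 0.464 − 0.343 = 0.121

PNS ≈ 0.121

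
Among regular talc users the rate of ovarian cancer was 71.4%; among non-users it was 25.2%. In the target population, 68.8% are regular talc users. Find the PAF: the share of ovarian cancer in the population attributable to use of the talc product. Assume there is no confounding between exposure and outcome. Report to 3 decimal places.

p₁ = 0.714, p₀ = 0.252.
Overall risk P(Y=1) = π·p₁ + (1−π)·p₀ = 0.688×0.714 + 0.312×0.252 = 0.56986.
Under exogeneity, PAF = [P(Y=1) − p₀] / P(Y=1).
PAF = (0.56986 − 0.252) / 0.56986 ≈ 0.5578

PAF ≈ 0.558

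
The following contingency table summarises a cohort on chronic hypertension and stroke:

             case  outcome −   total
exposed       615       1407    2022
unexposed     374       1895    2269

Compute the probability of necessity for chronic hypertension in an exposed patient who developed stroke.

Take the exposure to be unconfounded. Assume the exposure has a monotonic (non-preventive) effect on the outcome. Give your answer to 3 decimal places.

p₁ = P(outcome | exposed) = 615/2022 = 0.30415
p₀ = P(outcome | unexposed) = 374/2269 = 0.16483
Under exogeneity and monotonicity, PN = (p₁ − p₀) / p₁.
PN = (0.30415 − 0.16483) / 0.30415 = 0.13932 / 0.30415 ≈ 0.4581

PN ≈ 0.458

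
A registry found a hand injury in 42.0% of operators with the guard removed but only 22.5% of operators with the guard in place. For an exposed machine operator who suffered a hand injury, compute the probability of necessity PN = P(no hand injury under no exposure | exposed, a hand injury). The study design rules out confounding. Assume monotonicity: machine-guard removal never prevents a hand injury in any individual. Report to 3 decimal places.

PN ≈ 0.464

p₁ = 0.42, p₀ = 0.225.
Under exogeneity and monotonicity, PN = (p₁ − p₀) / p₁.
PN = (0.42 − 0.225) / 0.42 = 0.195 / 0.42 ≈ 0.4643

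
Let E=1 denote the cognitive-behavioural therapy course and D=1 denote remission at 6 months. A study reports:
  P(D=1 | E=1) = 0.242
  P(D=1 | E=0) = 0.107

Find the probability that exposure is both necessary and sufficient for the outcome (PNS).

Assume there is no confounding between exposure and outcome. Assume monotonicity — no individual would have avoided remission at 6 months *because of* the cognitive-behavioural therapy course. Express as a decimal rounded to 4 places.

Let p₁ = 0.242, p₀ = 0.107.
Under exogeneity and monotonicity, PNS = p₁ − p₀.
PNS = 0.242 − 0.107 = 0.135

PNS ≈ 0.1350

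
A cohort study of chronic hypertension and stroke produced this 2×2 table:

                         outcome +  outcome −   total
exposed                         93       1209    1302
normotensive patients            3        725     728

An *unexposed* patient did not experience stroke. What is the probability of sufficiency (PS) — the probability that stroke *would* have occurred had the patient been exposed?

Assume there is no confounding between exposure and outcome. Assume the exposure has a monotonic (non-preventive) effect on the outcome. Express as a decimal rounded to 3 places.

p₁ = P(outcome | exposed) = 93/1302 = 0.071429
p₀ = P(outcome | unexposed) = 3/728 = 0.0041209
Under exogeneity and monotonicity, PS = (p₁ − p₀)/(1 − p₀).
PS = (0.071429 − 0.0041209) / 0.99588 ≈ 0.0676

PS ≈ 0.068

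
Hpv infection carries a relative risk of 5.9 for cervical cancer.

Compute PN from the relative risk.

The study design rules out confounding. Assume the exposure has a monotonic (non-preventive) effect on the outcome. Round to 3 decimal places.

PN ≈ 0.831

Under exogeneity and monotonicity, PN = (RR − 1) / RR = 1 − 1/RR.
PN = (5.9 − 1) / 5.9 = 4.9 / 5.9 ≈ 0.8305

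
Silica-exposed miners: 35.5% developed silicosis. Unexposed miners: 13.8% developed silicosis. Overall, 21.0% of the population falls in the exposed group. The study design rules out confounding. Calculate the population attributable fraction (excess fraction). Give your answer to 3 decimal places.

PAF ≈ 0.248

p₁ = 0.355, p₀ = 0.138.
Overall risk P(Y=1) = π·p₁ + (1−π)·p₀ = 0.21×0.355 + 0.79×0.138 = 0.18357.
Under exogeneity, PAF = [P(Y=1) − p₀] / P(Y=1).
PAF = (0.18357 − 0.138) / 0.18357 ≈ 0.2482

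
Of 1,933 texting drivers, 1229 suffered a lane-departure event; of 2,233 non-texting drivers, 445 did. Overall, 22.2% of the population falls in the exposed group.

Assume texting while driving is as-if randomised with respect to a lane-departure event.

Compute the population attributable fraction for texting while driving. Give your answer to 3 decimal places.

PAF ≈ 0.327

p₁ = P(outcome | exposed) = 1229/1933 = 0.6358
p₀ = P(outcome | unexposed) = 445/2233 = 0.19928
Overall risk P(Y=1) = π·p₁ + (1−π)·p₀ = 0.222×0.6358 + 0.778×0.19928 = 0.29619.
Under exogeneity, PAF = [P(Y=1) − p₀] / P(Y=1).
PAF = (0.29619 − 0.19928) / 0.29619 ≈ 0.3272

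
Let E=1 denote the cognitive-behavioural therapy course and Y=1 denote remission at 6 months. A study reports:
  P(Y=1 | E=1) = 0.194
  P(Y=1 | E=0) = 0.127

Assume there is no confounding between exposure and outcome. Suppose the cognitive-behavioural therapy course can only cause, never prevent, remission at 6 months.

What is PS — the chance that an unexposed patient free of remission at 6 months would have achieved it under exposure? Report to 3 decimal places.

PS ≈ 0.077

Let p₁ = 0.194, p₀ = 0.127.
Under exogeneity and monotonicity, PS = (p₁ − p₀) / (1 − p₀).
PS = (0.194 − 0.127) / (1 − 0.127) = 0.067 / 0.873 ≈ 0.0767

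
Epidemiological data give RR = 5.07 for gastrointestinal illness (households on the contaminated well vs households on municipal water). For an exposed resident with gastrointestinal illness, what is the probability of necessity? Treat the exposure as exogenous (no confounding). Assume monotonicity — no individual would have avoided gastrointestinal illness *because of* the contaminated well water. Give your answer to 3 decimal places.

Under exogeneity and monotonicity, PN = (RR − 1) / RR = 1 − 1/RR.
PN = (5.07 − 1) / 5.07 = 4.07 / 5.07 ≈ 0.8028

PN ≈ 0.803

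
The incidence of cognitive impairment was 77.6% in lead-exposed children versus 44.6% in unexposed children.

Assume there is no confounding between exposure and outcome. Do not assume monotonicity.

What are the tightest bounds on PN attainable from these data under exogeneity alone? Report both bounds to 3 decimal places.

p₁ = 0.776, p₀ = 0.446.
Under exogeneity alone the bounds on PN are max{0,(p₁−p₀)/p₁} ≤ PN ≤ min{1,(1−p₀)/p₁}.
  lower = (p₁ − p₀)/p₁ = 0.33 / 0.776 ≈ 0.4253
  upper = min{1, (1 − p₀)/p₁} = 0.554 / 0.776 ≈ 0.7139

0.425 ≤ PN ≤ 0.714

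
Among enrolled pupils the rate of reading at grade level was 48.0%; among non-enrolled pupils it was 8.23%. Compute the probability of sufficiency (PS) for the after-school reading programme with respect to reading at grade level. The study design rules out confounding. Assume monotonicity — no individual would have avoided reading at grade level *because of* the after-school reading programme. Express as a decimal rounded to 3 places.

PS ≈ 0.433

p₁ = 0.48, p₀ = 0.0823.
Under exogeneity and monotonicity, PS = (p₁ − p₀) / (1 − p₀).
PS = (0.48 − 0.0823) / (1 − 0.0823) = 0.3977 / 0.9177 ≈ 0.4334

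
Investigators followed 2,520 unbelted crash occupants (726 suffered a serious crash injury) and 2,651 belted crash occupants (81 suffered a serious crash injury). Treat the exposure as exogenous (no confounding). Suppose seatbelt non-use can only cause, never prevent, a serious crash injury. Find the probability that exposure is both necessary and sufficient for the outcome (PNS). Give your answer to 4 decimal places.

PNS ≈ 0.2575

p₁ = P(outcome | exposed) = 726/2520 = 0.2881
p₀ = P(outcome | unexposed) = 81/2651 = 0.030555
Under exogeneity and monotonicity, PNS = p₁ − p₀.
PNS = 0.2881 − 0.030555 = 0.25754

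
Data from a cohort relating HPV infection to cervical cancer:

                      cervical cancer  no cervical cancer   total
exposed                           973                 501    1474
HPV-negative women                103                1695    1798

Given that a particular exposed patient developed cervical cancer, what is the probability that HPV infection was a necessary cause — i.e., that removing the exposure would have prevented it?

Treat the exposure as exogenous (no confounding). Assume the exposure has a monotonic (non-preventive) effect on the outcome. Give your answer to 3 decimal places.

PN ≈ 0.913

p₁ = P(outcome | exposed) = 973/1474 = 0.66011
p₀ = P(outcome | unexposed) = 103/1798 = 0.057286
Under exogeneity and monotonicity, PN = (p₁ − p₀)/p₁.
PN = (0.66011 − 0.057286) / 0.66011 ≈ 0.9132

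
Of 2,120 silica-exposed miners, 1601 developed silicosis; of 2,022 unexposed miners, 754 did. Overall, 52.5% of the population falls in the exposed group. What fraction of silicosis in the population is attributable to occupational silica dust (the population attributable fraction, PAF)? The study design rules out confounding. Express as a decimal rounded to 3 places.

p₁ = P(outcome | exposed) = 1601/2120 = 0.75519
p₀ = P(outcome | unexposed) = 754/2022 = 0.3729
Overall risk P(Y=1) = π·p₁ + (1−π)·p₀ = 0.525×0.75519 + 0.475×0.3729 = 0.5736.
Under exogeneity, PAF = [P(Y=1) − p₀] / P(Y=1).
PAF = (0.5736 − 0.3729) / 0.5736 ≈ 0.3499

PAF ≈ 0.350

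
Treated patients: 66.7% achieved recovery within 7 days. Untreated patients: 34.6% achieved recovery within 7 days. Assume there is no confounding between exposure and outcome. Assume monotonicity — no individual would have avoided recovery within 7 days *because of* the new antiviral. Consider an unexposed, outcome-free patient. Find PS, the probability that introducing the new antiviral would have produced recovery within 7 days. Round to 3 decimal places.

p₁ = 0.667, p₀ = 0.346.
Under exogeneity and monotonicity, PS = (p₁ − p₀) / (1 − p₀).
PS = (0.667 − 0.346) / (1 − 0.346) = 0.321 / 0.654 ≈ 0.4908

PS ≈ 0.491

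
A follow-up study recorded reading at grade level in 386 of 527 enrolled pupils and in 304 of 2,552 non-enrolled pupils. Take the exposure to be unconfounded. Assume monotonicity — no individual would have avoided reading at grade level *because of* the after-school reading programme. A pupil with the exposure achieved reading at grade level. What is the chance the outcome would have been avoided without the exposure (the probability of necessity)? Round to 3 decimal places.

PN ≈ 0.837

p₁ = P(outcome | exposed) = 386/527 = 0.73245
p₀ = P(outcome | unexposed) = 304/2552 = 0.11912
Under exogeneity and monotonicity, PN = (p₁ − p₀) / p₁.
PN = (0.73245 − 0.11912) / 0.73245 = 0.61333 / 0.73245 ≈ 0.8374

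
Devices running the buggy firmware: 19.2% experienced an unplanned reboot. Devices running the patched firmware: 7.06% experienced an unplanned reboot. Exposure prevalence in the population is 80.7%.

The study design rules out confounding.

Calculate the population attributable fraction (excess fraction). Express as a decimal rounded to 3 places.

p₁ = 0.192, p₀ = 0.0706.
Overall risk P(Y=1) = π·p₁ + (1−π)·p₀ = 0.807×0.192 + 0.193×0.0706 = 0.16857.
Under exogeneity, PAF = [P(Y=1) − p₀] / P(Y=1).
PAF = (0.16857 − 0.0706) / 0.16857 ≈ 0.5812

PAF ≈ 0.581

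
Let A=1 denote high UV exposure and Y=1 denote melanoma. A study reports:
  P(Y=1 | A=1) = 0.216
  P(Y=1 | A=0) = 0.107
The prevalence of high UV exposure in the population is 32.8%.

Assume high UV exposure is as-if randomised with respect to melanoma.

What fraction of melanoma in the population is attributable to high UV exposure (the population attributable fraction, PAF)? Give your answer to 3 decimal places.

PAF ≈ 0.250

Let p₁ = 0.216, p₀ = 0.107.
Overall risk P(Y=1) = π·p₁ + (1−π)·p₀ = 0.328×0.216 + 0.672×0.107 = 0.14275.
Under exogeneity, PAF = [P(Y=1) − p₀] / P(Y=1).
PAF = (0.14275 − 0.107) / 0.14275 ≈ 0.2504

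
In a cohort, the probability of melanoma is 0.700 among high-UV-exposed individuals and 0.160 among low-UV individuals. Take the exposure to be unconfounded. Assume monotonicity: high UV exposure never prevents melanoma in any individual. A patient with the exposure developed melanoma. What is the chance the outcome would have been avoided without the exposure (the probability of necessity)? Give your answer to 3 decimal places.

Let p₁ = 0.7, p₀ = 0.16.
Under exogeneity and monotonicity, PN = (p₁ − p₀) / p₁.
PN = (0.7 − 0.16) / 0.7 = 0.54 / 0.7 ≈ 0.7714

PN ≈ 0.771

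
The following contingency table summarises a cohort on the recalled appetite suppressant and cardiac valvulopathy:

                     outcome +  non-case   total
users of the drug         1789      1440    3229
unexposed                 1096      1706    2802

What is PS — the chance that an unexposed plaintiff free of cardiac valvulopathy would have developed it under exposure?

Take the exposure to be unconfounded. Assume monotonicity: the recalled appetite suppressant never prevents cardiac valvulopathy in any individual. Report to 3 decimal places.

p₁ = P(outcome | exposed) = 1789/3229 = 0.55404
p₀ = P(outcome | unexposed) = 1096/2802 = 0.39115
Under exogeneity and monotonicity, PS = (p₁ − p₀)/(1 − p₀).
PS = (0.55404 − 0.39115) / 0.60885 ≈ 0.2675

PS ≈ 0.268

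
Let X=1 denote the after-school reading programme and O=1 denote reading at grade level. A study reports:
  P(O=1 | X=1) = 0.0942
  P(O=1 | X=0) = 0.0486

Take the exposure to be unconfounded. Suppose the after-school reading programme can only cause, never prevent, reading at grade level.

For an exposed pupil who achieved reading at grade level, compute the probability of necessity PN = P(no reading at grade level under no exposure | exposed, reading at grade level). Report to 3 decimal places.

PN ≈ 0.484

Let p₁ = 0.0942, p₀ = 0.0486.
Under exogeneity and monotonicity, PN = (p₁ − p₀) / p₁.
PN = (0.0942 − 0.0486) / 0.0942 = 0.0456 / 0.0942 ≈ 0.4841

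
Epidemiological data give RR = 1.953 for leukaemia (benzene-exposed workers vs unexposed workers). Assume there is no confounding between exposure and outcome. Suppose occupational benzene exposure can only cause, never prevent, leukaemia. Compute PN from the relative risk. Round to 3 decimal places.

PN ≈ 0.488

Under exogeneity and monotonicity, PN = (RR − 1) / RR = 1 − 1/RR.
PN = (1.953 − 1) / 1.953 = 0.953 / 1.953 ≈ 0.4880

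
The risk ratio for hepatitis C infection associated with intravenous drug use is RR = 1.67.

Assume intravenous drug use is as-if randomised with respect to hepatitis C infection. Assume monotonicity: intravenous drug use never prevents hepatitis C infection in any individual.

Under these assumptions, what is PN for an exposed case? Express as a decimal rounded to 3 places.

PN ≈ 0.401

Under exogeneity and monotonicity, PN = (RR − 1) / RR = 1 − 1/RR.
PN = (1.67 − 1) / 1.67 = 0.67 / 1.67 ≈ 0.4012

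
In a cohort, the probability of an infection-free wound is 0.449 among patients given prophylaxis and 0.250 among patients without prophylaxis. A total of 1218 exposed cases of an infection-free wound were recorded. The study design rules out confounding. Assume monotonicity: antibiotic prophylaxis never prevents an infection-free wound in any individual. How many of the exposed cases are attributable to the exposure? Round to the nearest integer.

about 540 cases

Let p₁ = 0.449, p₀ = 0.25.
PN = (p₁ − p₀)/p₁ = (0.449 − 0.25) / 0.449 ≈ 0.44321.
Attributable cases ≈ PN × (exposed cases) = 0.44321 × 1218 ≈ 539.83.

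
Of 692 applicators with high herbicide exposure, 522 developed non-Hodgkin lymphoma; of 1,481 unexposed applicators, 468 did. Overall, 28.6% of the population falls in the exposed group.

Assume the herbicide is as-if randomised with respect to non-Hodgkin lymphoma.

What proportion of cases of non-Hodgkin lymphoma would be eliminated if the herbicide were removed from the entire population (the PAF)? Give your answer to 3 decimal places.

PAF ≈ 0.284

p₁ = P(outcome | exposed) = 522/692 = 0.75434
p₀ = P(outcome | unexposed) = 468/1481 = 0.316
Overall risk P(Y=1) = π·p₁ + (1−π)·p₀ = 0.286×0.75434 + 0.714×0.316 = 0.44137.
Under exogeneity, PAF = [P(Y=1) − p₀] / P(Y=1).
PAF = (0.44137 − 0.316) / 0.44137 ≈ 0.2840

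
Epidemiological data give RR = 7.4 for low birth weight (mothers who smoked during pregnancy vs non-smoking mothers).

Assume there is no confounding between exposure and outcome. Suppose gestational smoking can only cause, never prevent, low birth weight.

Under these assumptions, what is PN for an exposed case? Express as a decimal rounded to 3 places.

Under exogeneity and monotonicity, PN = (RR − 1) / RR = 1 − 1/RR.
PN = (7.4 − 1) / 7.4 = 6.4 / 7.4 ≈ 0.8649

PN ≈ 0.865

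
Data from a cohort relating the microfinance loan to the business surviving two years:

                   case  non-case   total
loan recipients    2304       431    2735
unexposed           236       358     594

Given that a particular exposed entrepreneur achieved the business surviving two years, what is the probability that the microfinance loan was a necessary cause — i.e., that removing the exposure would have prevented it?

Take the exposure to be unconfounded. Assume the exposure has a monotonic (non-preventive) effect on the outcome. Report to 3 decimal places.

PN ≈ 0.528

p₁ = P(outcome | exposed) = 2304/2735 = 0.84241
p₀ = P(outcome | unexposed) = 236/594 = 0.39731
Under exogeneity and monotonicity, PN = (p₁ − p₀)/p₁.
PN = (0.84241 − 0.39731) / 0.84241 ≈ 0.5284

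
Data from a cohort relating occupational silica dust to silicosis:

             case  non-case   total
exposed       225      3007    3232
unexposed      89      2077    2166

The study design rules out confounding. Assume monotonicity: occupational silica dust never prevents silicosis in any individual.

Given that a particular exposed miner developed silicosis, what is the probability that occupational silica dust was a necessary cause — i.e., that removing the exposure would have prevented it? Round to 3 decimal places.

PN ≈ 0.410

p₁ = P(outcome | exposed) = 225/3232 = 0.069616
p₀ = P(outcome | unexposed) = 89/2166 = 0.04109
Under exogeneity and monotonicity, PN = (p₁ − p₀) / p₁.
PN = (0.069616 − 0.04109) / 0.069616 = 0.028527 / 0.069616 ≈ 0.4098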